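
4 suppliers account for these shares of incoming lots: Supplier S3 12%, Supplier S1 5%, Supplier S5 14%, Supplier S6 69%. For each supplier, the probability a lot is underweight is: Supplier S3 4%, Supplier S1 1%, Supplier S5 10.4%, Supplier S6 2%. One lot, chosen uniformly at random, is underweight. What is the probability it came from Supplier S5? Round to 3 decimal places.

0.433

By Bayes' rule, posterior ∝ prior × likelihood:
  Supplier S3: 0.12 × 0.04 = 0.0048
  Supplier S1: 0.05 × 0.01 = 0.0005
  Supplier S5: 0.14 × 0.104 = 0.01456
  Supplier S6: 0.69 × 0.02 = 0.0138
Normalizing constant = 0.03366.
P(Supplier S5 | evidence) = 0.01456 / 0.03366 ≈ 0.433.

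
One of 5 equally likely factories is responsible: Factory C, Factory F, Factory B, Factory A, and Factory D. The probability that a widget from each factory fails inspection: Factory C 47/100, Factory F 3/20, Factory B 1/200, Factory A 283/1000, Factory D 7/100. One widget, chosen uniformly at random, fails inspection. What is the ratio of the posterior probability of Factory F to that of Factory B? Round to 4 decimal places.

Since the prior is uniform, the posterior is proportional to the likelihood:
  Factory C: 0.47
  Factory F: 0.15
  Factory B: 0.005
  Factory A: 0.283
  Factory D: 0.07
Sum = 0.978.
The ratio is 0.15 / 0.005 (the normalizer cancels) = 30.0000.

30.0000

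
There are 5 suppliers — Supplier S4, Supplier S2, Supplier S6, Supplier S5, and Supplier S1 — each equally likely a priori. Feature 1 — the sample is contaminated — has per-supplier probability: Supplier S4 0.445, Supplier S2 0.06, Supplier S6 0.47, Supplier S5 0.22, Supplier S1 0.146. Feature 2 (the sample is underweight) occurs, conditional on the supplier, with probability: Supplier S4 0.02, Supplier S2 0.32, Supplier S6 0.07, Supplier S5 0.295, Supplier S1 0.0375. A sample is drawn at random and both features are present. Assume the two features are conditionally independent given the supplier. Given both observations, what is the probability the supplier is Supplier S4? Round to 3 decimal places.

Since the prior is uniform, the posterior is proportional to the likelihood:
  Supplier S4: 0.445 × 0.02 = 0.0089
  Supplier S2: 0.06 × 0.32 = 0.0192
  Supplier S6: 0.47 × 0.07 = 0.0329
  Supplier S5: 0.22 × 0.295 = 0.0649
  Supplier S1: 0.146 × 0.0375 = 0.005475
Normalizing constant = 0.131375.
P(Supplier S4 | evidence) = 0.0089 / 0.131375 ≈ 0.068.

0.068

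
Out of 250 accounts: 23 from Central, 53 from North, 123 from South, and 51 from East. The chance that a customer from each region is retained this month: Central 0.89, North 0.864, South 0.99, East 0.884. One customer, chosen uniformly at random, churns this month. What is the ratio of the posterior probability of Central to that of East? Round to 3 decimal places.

0.428

Taking complements, P(churn | each) = Central 0.11, North 0.136, South 0.01, East 0.116.
Compute prior × likelihood for every hypothesis:
  Central: 0.092 × 0.11 = 0.01012
  North: 0.212 × 0.136 = 0.028832
  South: 0.492 × 0.01 = 0.00492
  East: 0.204 × 0.116 = 0.023664
Normalizing constant = 0.067536.
The ratio is 0.01012 / 0.023664 (the normalizer cancels) = 0.428.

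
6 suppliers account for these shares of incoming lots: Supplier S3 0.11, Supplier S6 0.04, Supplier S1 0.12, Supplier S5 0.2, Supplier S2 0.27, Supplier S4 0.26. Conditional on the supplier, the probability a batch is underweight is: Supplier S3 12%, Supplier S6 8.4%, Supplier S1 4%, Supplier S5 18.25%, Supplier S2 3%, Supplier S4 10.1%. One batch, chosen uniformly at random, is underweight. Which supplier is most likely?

Supplier S5

Unnormalized posteriors (prior × likelihood):
  Supplier S3: 0.11 × 0.12 = 0.0132
  Supplier S6: 0.04 × 0.084 = 0.00336
  Supplier S1: 0.12 × 0.04 = 0.0048
  Supplier S5: 0.2 × 0.1825 = 0.0365
  Supplier S2: 0.27 × 0.03 = 0.0081
  Supplier S4: 0.26 × 0.101 = 0.02626
Total = 0.09222.
Largest term belongs to Supplier S5, so Supplier S5 is most probable.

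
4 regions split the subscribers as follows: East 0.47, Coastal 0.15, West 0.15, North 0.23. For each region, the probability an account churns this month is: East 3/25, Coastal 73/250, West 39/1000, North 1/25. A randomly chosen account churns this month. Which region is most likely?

East

Unnormalized posteriors (prior × likelihood):
  East: 0.47 × 0.12 = 0.0564
  Coastal: 0.15 × 0.292 = 0.0438
  West: 0.15 × 0.039 = 0.00585
  North: 0.23 × 0.04 = 0.0092
Total = 0.11525.
Largest term belongs to East, so East is most probable.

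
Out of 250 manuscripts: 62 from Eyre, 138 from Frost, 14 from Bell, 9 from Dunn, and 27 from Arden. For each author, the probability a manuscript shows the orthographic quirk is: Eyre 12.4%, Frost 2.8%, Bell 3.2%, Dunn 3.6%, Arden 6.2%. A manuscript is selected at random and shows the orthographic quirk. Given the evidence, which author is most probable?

By Bayes' rule, posterior ∝ prior × likelihood:
  Eyre: 0.248 × 0.124 = 0.030752
  Frost: 0.552 × 0.028 = 0.015456
  Bell: 0.056 × 0.032 = 0.001792
  Dunn: 0.036 × 0.036 = 0.001296
  Arden: 0.108 × 0.062 = 0.006696
Sum = 0.055992.
Largest term belongs to Eyre, so Eyre is most probable.

Eyre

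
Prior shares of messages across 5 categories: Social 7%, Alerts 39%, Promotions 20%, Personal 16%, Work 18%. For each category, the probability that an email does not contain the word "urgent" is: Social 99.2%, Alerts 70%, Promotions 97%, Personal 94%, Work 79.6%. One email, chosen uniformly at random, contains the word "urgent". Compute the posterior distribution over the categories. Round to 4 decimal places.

Social 0.0033, Alerts 0.6887, Promotions 0.0353, Personal 0.0565, Work 0.2162

Taking complements, P(urgent-flag | each) = Social 0.008, Alerts 0.3, Promotions 0.03, Personal 0.06, Work 0.204.
Prior × likelihood for each hypothesis:
  Social: 0.07 × 0.008 = 0.00056
  Alerts: 0.39 × 0.3 = 0.117
  Promotions: 0.2 × 0.03 = 0.006
  Personal: 0.16 × 0.06 = 0.0096
  Work: 0.18 × 0.204 = 0.03672
Normalizing constant = 0.16988.
P(Social | urgent-flag) = 0.00056/0.16988 ≈ 0.0033
P(Alerts | urgent-flag) = 0.117/0.16988 ≈ 0.6887
P(Promotions | urgent-flag) = 0.006/0.16988 ≈ 0.0353
P(Personal | urgent-flag) = 0.0096/0.16988 ≈ 0.0565
P(Work | urgent-flag) = 0.03672/0.16988 ≈ 0.2162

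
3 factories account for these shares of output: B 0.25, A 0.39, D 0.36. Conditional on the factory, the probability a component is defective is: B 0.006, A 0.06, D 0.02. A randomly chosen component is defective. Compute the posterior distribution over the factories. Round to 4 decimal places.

Unnormalized posteriors (prior × likelihood):
  B: 0.25 × 0.006 = 0.0015
  A: 0.39 × 0.06 = 0.0234
  D: 0.36 × 0.02 = 0.0072
Sum = 0.0321.
P(B | defective) = 0.0015/0.0321 ≈ 0.0467
P(A | defective) = 0.0234/0.0321 ≈ 0.7290
P(D | defective) = 0.0072/0.0321 ≈ 0.2243
(Check: 0.0467+0.7290+0.2243 = 1.0000.)

B 0.0467, A 0.7290, D 0.2243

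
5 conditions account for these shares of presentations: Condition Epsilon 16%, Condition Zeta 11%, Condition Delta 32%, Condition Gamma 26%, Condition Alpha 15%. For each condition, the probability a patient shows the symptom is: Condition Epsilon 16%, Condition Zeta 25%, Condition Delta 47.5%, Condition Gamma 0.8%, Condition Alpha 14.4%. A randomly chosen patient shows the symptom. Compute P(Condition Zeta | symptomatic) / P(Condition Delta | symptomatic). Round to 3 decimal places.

Prior × likelihood for each hypothesis:
  Condition Epsilon: 0.16 × 0.16 = 0.0256
  Condition Zeta: 0.11 × 0.25 = 0.0275
  Condition Delta: 0.32 × 0.475 = 0.152
  Condition Gamma: 0.26 × 0.008 = 0.00208
  Condition Alpha: 0.15 × 0.144 = 0.0216
Sum = 0.22878.
The ratio is 0.0275 / 0.152 (the normalizer cancels) = 0.181.

0.181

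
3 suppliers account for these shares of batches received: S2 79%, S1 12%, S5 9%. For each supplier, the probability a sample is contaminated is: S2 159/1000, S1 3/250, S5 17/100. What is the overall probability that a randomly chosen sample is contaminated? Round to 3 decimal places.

0.142

Compute prior × likelihood for every hypothesis:
  S2: 0.79 × 0.159 = 0.12561
  S1: 0.12 × 0.012 = 0.00144
  S5: 0.09 × 0.17 = 0.0153
P(contaminated) = 0.12561 + 0.00144 + 0.0153 = 0.14235 → 0.142.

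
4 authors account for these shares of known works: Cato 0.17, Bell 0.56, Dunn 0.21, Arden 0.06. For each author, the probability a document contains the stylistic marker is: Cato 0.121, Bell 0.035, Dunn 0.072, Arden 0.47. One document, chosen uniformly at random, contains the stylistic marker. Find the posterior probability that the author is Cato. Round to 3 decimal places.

0.246

Unnormalized posteriors (prior × likelihood):
  Cato: 0.17 × 0.121 = 0.02057
  Bell: 0.56 × 0.035 = 0.0196
  Dunn: 0.21 × 0.072 = 0.01512
  Arden: 0.06 × 0.47 = 0.0282
Normalizing constant = 0.08349.
P(Cato | evidence) = 0.02057 / 0.08349 ≈ 0.246.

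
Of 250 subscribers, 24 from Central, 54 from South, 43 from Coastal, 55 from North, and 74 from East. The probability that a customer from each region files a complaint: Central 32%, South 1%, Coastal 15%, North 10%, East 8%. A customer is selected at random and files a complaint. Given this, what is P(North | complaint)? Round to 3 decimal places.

Compute prior × likelihood for every hypothesis:
  Central: 0.096 × 0.32 = 0.03072
  South: 0.216 × 0.01 = 0.00216
  Coastal: 0.172 × 0.15 = 0.0258
  North: 0.22 × 0.1 = 0.022
  East: 0.296 × 0.08 = 0.02368
Sum = 0.10436.
P(North | evidence) = 0.022 / 0.10436 ≈ 0.211.

0.211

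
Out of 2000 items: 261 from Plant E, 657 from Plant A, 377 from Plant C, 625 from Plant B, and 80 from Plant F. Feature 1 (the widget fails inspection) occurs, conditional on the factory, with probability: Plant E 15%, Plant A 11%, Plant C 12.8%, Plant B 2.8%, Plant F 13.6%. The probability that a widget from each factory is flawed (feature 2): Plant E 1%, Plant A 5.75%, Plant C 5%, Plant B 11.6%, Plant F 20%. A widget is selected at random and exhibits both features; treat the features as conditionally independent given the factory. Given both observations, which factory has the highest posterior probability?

Compute prior × likelihood for every hypothesis:
  Plant E: 0.1305 × 0.15 × 0.01 = 0.00019575
  Plant A: 0.3285 × 0.11 × 0.0575 = 0.0020777625
  Plant C: 0.1885 × 0.128 × 0.05 = 0.0012064
  Plant B: 0.3125 × 0.028 × 0.116 = 0.001015
  Plant F: 0.04 × 0.136 × 0.2 = 0.001088
Total = 0.0055829125.
Largest term belongs to Plant A, so Plant A is most probable.

Plant A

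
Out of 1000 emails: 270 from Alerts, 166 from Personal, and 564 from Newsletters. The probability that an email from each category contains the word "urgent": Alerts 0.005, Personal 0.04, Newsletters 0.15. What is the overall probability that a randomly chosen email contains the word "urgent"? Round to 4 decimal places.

0.0926

By Bayes' rule, posterior ∝ prior × likelihood:
  Alerts: 0.27 × 0.005 = 0.00135
  Personal: 0.166 × 0.04 = 0.00664
  Newsletters: 0.564 × 0.15 = 0.0846
P(urgent-flag) = 0.00135 + 0.00664 + 0.0846 = 0.09259 → 0.0926.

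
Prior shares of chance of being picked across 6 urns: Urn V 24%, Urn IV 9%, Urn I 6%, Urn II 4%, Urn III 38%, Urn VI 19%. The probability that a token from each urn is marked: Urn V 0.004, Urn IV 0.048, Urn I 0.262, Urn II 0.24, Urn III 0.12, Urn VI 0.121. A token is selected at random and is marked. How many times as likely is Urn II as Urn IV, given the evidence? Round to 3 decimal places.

2.222

Unnormalized posteriors (prior × likelihood):
  Urn V: 0.24 × 0.004 = 0.00096
  Urn IV: 0.09 × 0.048 = 0.00432
  Urn I: 0.06 × 0.262 = 0.01572
  Urn II: 0.04 × 0.24 = 0.0096
  Urn III: 0.38 × 0.12 = 0.0456
  Urn VI: 0.19 × 0.121 = 0.02299
Sum = 0.09919.
The ratio is 0.0096 / 0.00432 (the normalizer cancels) = 2.222.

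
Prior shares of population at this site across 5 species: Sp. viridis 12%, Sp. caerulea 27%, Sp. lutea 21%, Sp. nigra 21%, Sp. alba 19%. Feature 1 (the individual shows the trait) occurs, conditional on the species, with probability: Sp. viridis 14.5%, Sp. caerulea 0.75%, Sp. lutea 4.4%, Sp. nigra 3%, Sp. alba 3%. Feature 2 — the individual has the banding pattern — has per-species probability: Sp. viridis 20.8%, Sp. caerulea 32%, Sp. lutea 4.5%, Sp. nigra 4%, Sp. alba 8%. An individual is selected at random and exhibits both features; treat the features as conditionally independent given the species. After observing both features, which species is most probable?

Prior × likelihood for each hypothesis:
  Sp. viridis: 0.12 × 0.145 × 0.208 = 0.0036192
  Sp. caerulea: 0.27 × 0.0075 × 0.32 = 0.000648
  Sp. lutea: 0.21 × 0.044 × 0.045 = 0.0004158
  Sp. nigra: 0.21 × 0.03 × 0.04 = 0.000252
  Sp. alba: 0.19 × 0.03 × 0.08 = 0.000456
Sum = 0.005391.
Largest term belongs to Sp. viridis, so Sp. viridis is most probable.

Sp. viridis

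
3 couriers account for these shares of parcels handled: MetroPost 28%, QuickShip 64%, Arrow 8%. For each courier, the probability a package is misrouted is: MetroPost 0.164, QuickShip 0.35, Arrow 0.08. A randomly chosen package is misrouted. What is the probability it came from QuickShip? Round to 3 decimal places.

0.811

Prior × likelihood for each hypothesis:
  MetroPost: 0.28 × 0.164 = 0.04592
  QuickShip: 0.64 × 0.35 = 0.224
  Arrow: 0.08 × 0.08 = 0.0064
Normalizing constant = 0.27632.
P(QuickShip | evidence) = 0.224 / 0.27632 ≈ 0.811.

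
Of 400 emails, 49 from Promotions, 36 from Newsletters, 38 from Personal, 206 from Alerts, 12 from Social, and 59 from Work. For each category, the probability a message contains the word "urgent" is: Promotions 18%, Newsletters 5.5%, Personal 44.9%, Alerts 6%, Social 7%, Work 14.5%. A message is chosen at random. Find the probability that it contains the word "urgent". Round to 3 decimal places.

Compute prior × likelihood for every hypothesis:
  Promotions: 0.1225 × 0.18 = 0.02205
  Newsletters: 0.09 × 0.055 = 0.00495
  Personal: 0.095 × 0.449 = 0.042655
  Alerts: 0.515 × 0.06 = 0.0309
  Social: 0.03 × 0.07 = 0.0021
  Work: 0.1475 × 0.145 = 0.0213875
P(urgent-flag) = 0.02205 + 0.00495 + 0.042655 + 0.0309 + 0.0021 + 0.0213875 = 0.1240425 → 0.124.

0.124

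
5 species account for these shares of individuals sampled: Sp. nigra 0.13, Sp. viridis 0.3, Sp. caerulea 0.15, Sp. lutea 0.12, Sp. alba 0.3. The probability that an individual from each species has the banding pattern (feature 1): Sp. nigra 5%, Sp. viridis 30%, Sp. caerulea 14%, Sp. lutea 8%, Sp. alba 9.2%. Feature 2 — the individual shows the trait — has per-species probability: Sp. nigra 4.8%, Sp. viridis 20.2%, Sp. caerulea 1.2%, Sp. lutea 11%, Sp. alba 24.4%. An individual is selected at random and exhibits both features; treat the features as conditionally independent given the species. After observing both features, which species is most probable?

Sp. viridis

Compute prior × likelihood for every hypothesis:
  Sp. nigra: 0.13 × 0.05 × 0.048 = 0.000312
  Sp. viridis: 0.3 × 0.3 × 0.202 = 0.01818
  Sp. caerulea: 0.15 × 0.14 × 0.012 = 0.000252
  Sp. lutea: 0.12 × 0.08 × 0.11 = 0.001056
  Sp. alba: 0.3 × 0.092 × 0.244 = 0.0067344
Total = 0.0265344.
Largest term belongs to Sp. viridis, so Sp. viridis is most probable.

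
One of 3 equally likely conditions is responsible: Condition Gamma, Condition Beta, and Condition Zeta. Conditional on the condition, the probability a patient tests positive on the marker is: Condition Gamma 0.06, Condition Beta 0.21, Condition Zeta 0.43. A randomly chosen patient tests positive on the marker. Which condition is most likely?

Condition Zeta

With a uniform prior (1/3 each), posterior ∝ likelihood:
  Condition Gamma: 0.06
  Condition Beta: 0.21
  Condition Zeta: 0.43
Sum = 0.7.
Largest term belongs to Condition Zeta, so Condition Zeta is most probable.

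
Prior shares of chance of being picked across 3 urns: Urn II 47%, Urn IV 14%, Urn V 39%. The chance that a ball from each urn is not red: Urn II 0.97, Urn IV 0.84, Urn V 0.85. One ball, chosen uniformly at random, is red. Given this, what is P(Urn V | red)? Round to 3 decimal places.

Taking complements, P(red | each) = Urn II 0.03, Urn IV 0.16, Urn V 0.15.
Prior × likelihood for each hypothesis:
  Urn II: 0.47 × 0.03 = 0.0141
  Urn IV: 0.14 × 0.16 = 0.0224
  Urn V: 0.39 × 0.15 = 0.0585
Normalizing constant = 0.095.
P(Urn V | evidence) = 0.0585 / 0.095 ≈ 0.616.

0.616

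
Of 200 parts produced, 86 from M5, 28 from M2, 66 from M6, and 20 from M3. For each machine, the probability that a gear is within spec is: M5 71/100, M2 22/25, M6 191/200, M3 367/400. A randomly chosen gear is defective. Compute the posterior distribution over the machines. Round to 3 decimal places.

M5 0.758, M2 0.102, M6 0.090, M3 0.050

Taking complements, P(defective | each) = M5 0.29, M2 0.12, M6 0.045, M3 0.0825.
Compute prior × likelihood for every hypothesis:
  M5: 0.43 × 0.29 = 0.1247
  M2: 0.14 × 0.12 = 0.0168
  M6: 0.33 × 0.045 = 0.01485
  M3: 0.1 × 0.0825 = 0.00825
Normalizing constant = 0.1646.
P(M5 | defective) = 0.1247/0.1646 ≈ 0.758
P(M2 | defective) = 0.0168/0.1646 ≈ 0.102
P(M6 | defective) = 0.01485/0.1646 ≈ 0.090
P(M3 | defective) = 0.00825/0.1646 ≈ 0.050
(Check: 0.758+0.102+0.090+0.050 = 1.000.)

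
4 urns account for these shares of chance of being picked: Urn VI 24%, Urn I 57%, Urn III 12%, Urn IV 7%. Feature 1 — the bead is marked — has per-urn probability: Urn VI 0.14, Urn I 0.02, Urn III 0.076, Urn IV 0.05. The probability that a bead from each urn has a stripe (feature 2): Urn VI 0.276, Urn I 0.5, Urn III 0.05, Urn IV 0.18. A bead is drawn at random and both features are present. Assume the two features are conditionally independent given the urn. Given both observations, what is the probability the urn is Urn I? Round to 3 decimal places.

Unnormalized posteriors (prior × likelihood):
  Urn VI: 0.24 × 0.14 × 0.276 = 0.0092736
  Urn I: 0.57 × 0.02 × 0.5 = 0.0057
  Urn III: 0.12 × 0.076 × 0.05 = 0.000456
  Urn IV: 0.07 × 0.05 × 0.18 = 0.00063
Normalizing constant = 0.0160596.
P(Urn I | evidence) = 0.0057 / 0.0160596 ≈ 0.355.

0.355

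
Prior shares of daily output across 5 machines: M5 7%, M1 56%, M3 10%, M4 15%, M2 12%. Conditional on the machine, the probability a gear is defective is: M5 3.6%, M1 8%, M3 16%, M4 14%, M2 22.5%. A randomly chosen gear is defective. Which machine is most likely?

M1

Prior × likelihood for each hypothesis:
  M5: 0.07 × 0.036 = 0.00252
  M1: 0.56 × 0.08 = 0.0448
  M3: 0.1 × 0.16 = 0.016
  M4: 0.15 × 0.14 = 0.021
  M2: 0.12 × 0.225 = 0.027
Normalizing constant = 0.11132.
Largest term belongs to M1, so M1 is most probable.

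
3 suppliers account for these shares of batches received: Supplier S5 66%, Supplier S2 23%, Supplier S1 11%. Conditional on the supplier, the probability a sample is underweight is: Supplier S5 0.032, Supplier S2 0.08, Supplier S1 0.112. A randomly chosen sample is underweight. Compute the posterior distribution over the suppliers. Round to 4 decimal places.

Supplier S5 0.4074, Supplier S2 0.3549, Supplier S1 0.2377

Unnormalized posteriors (prior × likelihood):
  Supplier S5: 0.66 × 0.032 = 0.02112
  Supplier S2: 0.23 × 0.08 = 0.0184
  Supplier S1: 0.11 × 0.112 = 0.01232
Normalizing constant = 0.05184.
P(Supplier S5 | underweight) = 0.02112/0.05184 ≈ 0.4074
P(Supplier S2 | underweight) = 0.0184/0.05184 ≈ 0.3549
P(Supplier S1 | underweight) = 0.01232/0.05184 ≈ 0.2377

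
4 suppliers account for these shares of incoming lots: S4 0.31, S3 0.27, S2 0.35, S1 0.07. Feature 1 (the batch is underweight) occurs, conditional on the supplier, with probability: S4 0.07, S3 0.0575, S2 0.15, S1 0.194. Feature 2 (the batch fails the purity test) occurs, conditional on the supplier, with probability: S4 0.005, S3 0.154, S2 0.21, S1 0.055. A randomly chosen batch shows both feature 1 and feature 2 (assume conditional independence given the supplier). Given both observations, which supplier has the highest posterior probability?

Prior × likelihood for each hypothesis:
  S4: 0.31 × 0.07 × 0.005 = 0.0001085
  S3: 0.27 × 0.0575 × 0.154 = 0.00239085
  S2: 0.35 × 0.15 × 0.21 = 0.011025
  S1: 0.07 × 0.194 × 0.055 = 0.0007469
Total = 0.01427125.
Largest term belongs to S2, so S2 is most probable.

S2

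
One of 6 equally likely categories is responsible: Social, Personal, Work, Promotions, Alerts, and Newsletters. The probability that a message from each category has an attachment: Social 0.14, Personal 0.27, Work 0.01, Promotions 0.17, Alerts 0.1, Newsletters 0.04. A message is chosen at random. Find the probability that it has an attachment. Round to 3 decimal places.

0.122

With a uniform prior (1/6 each), posterior ∝ likelihood:
  Social: 0.14
  Personal: 0.27
  Work: 0.01
  Promotions: 0.17
  Alerts: 0.1
  Newsletters: 0.04
P(attachment) = (1/6) × (0.14 + 0.27 + 0.01 + 0.17 + 0.1 + 0.04) = 0.73/6 ≈ 0.122.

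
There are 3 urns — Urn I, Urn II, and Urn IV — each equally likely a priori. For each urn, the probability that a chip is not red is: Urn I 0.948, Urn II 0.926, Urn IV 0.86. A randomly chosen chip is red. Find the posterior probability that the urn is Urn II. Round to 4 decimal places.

0.2782

Taking complements, P(red | each) = Urn I 0.052, Urn II 0.074, Urn IV 0.14.
With a uniform prior (1/3 each), posterior ∝ likelihood:
  Urn I: 0.052
  Urn II: 0.074
  Urn IV: 0.14
Sum = 0.266.
P(Urn II | evidence) = 0.074 / 0.266 ≈ 0.2782.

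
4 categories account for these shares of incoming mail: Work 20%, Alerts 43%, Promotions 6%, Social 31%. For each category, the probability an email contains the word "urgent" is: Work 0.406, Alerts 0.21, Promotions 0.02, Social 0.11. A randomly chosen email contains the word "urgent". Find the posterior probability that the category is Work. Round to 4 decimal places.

Compute prior × likelihood for every hypothesis:
  Work: 0.2 × 0.406 = 0.0812
  Alerts: 0.43 × 0.21 = 0.0903
  Promotions: 0.06 × 0.02 = 0.0012
  Social: 0.31 × 0.11 = 0.0341
Total = 0.2068.
P(Work | evidence) = 0.0812 / 0.2068 ≈ 0.3926.

0.3926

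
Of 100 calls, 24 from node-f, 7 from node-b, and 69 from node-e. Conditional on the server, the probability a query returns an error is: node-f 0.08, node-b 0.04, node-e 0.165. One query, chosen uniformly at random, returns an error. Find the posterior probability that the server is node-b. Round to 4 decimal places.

By Bayes' rule, posterior ∝ prior × likelihood:
  node-f: 0.24 × 0.08 = 0.0192
  node-b: 0.07 × 0.04 = 0.0028
  node-e: 0.69 × 0.165 = 0.11385
Sum = 0.13585.
P(node-b | evidence) = 0.0028 / 0.13585 ≈ 0.0206.

0.0206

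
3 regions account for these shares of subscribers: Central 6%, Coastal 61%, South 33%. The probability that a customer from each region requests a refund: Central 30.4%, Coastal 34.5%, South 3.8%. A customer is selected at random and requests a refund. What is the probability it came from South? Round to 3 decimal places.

By Bayes' rule, posterior ∝ prior × likelihood:
  Central: 0.06 × 0.304 = 0.01824
  Coastal: 0.61 × 0.345 = 0.21045
  South: 0.33 × 0.038 = 0.01254
Total = 0.24123.
P(South | evidence) = 0.01254 / 0.24123 ≈ 0.052.

0.052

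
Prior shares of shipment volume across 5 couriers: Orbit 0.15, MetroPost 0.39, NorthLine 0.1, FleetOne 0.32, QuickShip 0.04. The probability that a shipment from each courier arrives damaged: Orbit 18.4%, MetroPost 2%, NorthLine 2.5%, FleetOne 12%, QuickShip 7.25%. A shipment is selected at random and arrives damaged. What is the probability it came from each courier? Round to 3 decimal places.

Orbit 0.348, MetroPost 0.098, NorthLine 0.032, FleetOne 0.485, QuickShip 0.037

Unnormalized posteriors (prior × likelihood):
  Orbit: 0.15 × 0.184 = 0.0276
  MetroPost: 0.39 × 0.02 = 0.0078
  NorthLine: 0.1 × 0.025 = 0.0025
  FleetOne: 0.32 × 0.12 = 0.0384
  QuickShip: 0.04 × 0.0725 = 0.0029
Sum = 0.0792.
P(Orbit | damaged) = 0.0276/0.0792 ≈ 0.348
P(MetroPost | damaged) = 0.0078/0.0792 ≈ 0.098
P(NorthLine | damaged) = 0.0025/0.0792 ≈ 0.032
P(FleetOne | damaged) = 0.0384/0.0792 ≈ 0.485
P(QuickShip | damaged) = 0.0029/0.0792 ≈ 0.037
(Check: 0.348+0.098+0.032+0.485+0.037 = 1.000.)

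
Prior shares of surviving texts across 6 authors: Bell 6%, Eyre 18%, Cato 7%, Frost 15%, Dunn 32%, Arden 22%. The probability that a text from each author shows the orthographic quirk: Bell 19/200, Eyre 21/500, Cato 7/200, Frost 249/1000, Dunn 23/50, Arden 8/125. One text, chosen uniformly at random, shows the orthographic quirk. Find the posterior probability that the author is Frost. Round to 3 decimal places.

0.174

Unnormalized posteriors (prior × likelihood):
  Bell: 0.06 × 0.095 = 0.0057
  Eyre: 0.18 × 0.042 = 0.00756
  Cato: 0.07 × 0.035 = 0.00245
  Frost: 0.15 × 0.249 = 0.03735
  Dunn: 0.32 × 0.46 = 0.1472
  Arden: 0.22 × 0.064 = 0.01408
Normalizing constant = 0.21434.
P(Frost | evidence) = 0.03735 / 0.21434 ≈ 0.174.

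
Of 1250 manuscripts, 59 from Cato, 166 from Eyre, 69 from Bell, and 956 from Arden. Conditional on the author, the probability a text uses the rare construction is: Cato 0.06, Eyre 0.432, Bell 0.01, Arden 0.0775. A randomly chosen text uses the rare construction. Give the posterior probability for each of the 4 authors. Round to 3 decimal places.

Cato 0.024, Eyre 0.478, Bell 0.005, Arden 0.494

Unnormalized posteriors (prior × likelihood):
  Cato: 0.0472 × 0.06 = 0.002832
  Eyre: 0.1328 × 0.432 = 0.0573696
  Bell: 0.0552 × 0.01 = 0.000552
  Arden: 0.7648 × 0.0775 = 0.059272
Sum = 0.1200256.
P(Cato | rare-form) = 0.002832/0.1200256 ≈ 0.024
P(Eyre | rare-form) = 0.0573696/0.1200256 ≈ 0.478
P(Bell | rare-form) = 0.000552/0.1200256 ≈ 0.005
P(Arden | rare-form) = 0.059272/0.1200256 ≈ 0.494
(Check: 0.024+0.478+0.005+0.494 = 1.001.)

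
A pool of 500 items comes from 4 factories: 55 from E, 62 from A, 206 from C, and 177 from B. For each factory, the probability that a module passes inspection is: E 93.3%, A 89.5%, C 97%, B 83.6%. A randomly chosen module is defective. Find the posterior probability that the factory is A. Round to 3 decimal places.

Taking complements, P(defective | each) = E 0.067, A 0.105, C 0.03, B 0.164.
Prior × likelihood for each hypothesis:
  E: 0.11 × 0.067 = 0.00737
  A: 0.124 × 0.105 = 0.01302
  C: 0.412 × 0.03 = 0.01236
  B: 0.354 × 0.164 = 0.058056
Normalizing constant = 0.090806.
P(A | evidence) = 0.01302 / 0.090806 ≈ 0.143.

0.143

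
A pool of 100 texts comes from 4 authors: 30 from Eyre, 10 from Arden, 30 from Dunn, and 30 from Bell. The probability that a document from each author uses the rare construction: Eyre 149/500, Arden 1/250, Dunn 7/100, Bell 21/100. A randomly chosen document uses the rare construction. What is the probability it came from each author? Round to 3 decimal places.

Eyre 0.514, Arden 0.002, Dunn 0.121, Bell 0.362

Unnormalized posteriors (prior × likelihood):
  Eyre: 0.3 × 0.298 = 0.0894
  Arden: 0.1 × 0.004 = 0.0004
  Dunn: 0.3 × 0.07 = 0.021
  Bell: 0.3 × 0.21 = 0.063
Sum = 0.1738.
P(Eyre | rare-form) = 0.0894/0.1738 ≈ 0.514
P(Arden | rare-form) = 0.0004/0.1738 ≈ 0.002
P(Dunn | rare-form) = 0.021/0.1738 ≈ 0.121
P(Bell | rare-form) = 0.063/0.1738 ≈ 0.362
(Check: 0.514+0.002+0.121+0.362 = 0.999.)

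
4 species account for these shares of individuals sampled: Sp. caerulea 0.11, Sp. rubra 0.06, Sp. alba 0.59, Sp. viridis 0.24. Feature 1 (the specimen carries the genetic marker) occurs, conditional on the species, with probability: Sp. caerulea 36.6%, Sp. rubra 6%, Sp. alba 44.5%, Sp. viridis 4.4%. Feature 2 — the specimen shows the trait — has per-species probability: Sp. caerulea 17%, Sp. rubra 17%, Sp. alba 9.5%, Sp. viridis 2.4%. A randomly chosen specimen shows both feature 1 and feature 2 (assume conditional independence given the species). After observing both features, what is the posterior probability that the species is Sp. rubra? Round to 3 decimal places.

Unnormalized posteriors (prior × likelihood):
  Sp. caerulea: 0.11 × 0.366 × 0.17 = 0.0068442
  Sp. rubra: 0.06 × 0.06 × 0.17 = 0.000612
  Sp. alba: 0.59 × 0.445 × 0.095 = 0.02494225
  Sp. viridis: 0.24 × 0.044 × 0.024 = 0.00025344
Normalizing constant = 0.03265189.
P(Sp. rubra | evidence) = 0.000612 / 0.03265189 ≈ 0.019.

0.019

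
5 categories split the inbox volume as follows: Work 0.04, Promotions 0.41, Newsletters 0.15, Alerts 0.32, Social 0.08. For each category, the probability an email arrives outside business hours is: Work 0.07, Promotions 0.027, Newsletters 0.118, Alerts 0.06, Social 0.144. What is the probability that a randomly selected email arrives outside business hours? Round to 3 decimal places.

Unnormalized posteriors (prior × likelihood):
  Work: 0.04 × 0.07 = 0.0028
  Promotions: 0.41 × 0.027 = 0.01107
  Newsletters: 0.15 × 0.118 = 0.0177
  Alerts: 0.32 × 0.06 = 0.0192
  Social: 0.08 × 0.144 = 0.01152
P(off-hours) = 0.0028 + 0.01107 + 0.0177 + 0.0192 + 0.01152 = 0.06229 → 0.062.

0.062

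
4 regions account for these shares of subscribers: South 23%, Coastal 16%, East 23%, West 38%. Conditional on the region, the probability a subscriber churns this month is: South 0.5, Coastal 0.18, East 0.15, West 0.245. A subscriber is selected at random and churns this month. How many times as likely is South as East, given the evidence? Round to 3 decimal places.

Unnormalized posteriors (prior × likelihood):
  South: 0.23 × 0.5 = 0.115
  Coastal: 0.16 × 0.18 = 0.0288
  East: 0.23 × 0.15 = 0.0345
  West: 0.38 × 0.245 = 0.0931
Total = 0.2714.
The ratio is 0.115 / 0.0345 (the normalizer cancels) = 3.333.

3.333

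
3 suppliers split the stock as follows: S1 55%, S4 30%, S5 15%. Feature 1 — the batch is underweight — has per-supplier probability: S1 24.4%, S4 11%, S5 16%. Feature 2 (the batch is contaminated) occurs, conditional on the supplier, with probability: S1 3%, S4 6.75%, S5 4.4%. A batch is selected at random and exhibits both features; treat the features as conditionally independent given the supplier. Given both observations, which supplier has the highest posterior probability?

S1

Unnormalized posteriors (prior × likelihood):
  S1: 0.55 × 0.244 × 0.03 = 0.004026
  S4: 0.3 × 0.11 × 0.0675 = 0.0022275
  S5: 0.15 × 0.16 × 0.044 = 0.001056
Sum = 0.0073095.
Largest term belongs to S1, so S1 is most probable.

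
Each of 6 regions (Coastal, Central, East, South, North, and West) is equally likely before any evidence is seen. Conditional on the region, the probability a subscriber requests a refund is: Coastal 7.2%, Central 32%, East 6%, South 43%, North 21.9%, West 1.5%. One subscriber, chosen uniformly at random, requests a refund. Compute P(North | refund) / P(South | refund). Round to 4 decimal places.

0.5093

With a uniform prior (1/6 each), posterior ∝ likelihood:
  Coastal: 0.072
  Central: 0.32
  East: 0.06
  South: 0.43
  North: 0.219
  West: 0.015
Sum = 1.116.
The ratio is 0.219 / 0.43 (the normalizer cancels) = 0.5093.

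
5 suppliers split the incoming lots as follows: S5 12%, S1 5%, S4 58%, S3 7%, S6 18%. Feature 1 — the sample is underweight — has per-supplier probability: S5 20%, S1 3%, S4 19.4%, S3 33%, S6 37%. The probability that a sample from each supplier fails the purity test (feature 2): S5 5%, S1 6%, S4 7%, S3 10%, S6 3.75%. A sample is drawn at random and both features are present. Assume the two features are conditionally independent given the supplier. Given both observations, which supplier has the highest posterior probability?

S4

Prior × likelihood for each hypothesis:
  S5: 0.12 × 0.2 × 0.05 = 0.0012
  S1: 0.05 × 0.03 × 0.06 = 0.00009
  S4: 0.58 × 0.194 × 0.07 = 0.0078764
  S3: 0.07 × 0.33 × 0.1 = 0.00231
  S6: 0.18 × 0.37 × 0.0375 = 0.0024975
Sum = 0.0139739.
Largest term belongs to S4, so S4 is most probable.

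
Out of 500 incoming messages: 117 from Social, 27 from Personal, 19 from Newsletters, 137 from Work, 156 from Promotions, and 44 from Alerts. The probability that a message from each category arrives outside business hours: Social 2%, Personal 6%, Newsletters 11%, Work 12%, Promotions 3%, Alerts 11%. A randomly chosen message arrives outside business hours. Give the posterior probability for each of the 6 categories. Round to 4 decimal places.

Social 0.0731, Personal 0.0506, Newsletters 0.0653, Work 0.5136, Promotions 0.1462, Alerts 0.1512

Unnormalized posteriors (prior × likelihood):
  Social: 0.234 × 0.02 = 0.00468
  Personal: 0.054 × 0.06 = 0.00324
  Newsletters: 0.038 × 0.11 = 0.00418
  Work: 0.274 × 0.12 = 0.03288
  Promotions: 0.312 × 0.03 = 0.00936
  Alerts: 0.088 × 0.11 = 0.00968
Normalizing constant = 0.06402.
P(Social | off-hours) = 0.00468/0.06402 ≈ 0.0731
P(Personal | off-hours) = 0.00324/0.06402 ≈ 0.0506
P(Newsletters | off-hours) = 0.00418/0.06402 ≈ 0.0653
P(Work | off-hours) = 0.03288/0.06402 ≈ 0.5136
P(Promotions | off-hours) = 0.00936/0.06402 ≈ 0.1462
P(Alerts | off-hours) = 0.00968/0.06402 ≈ 0.1512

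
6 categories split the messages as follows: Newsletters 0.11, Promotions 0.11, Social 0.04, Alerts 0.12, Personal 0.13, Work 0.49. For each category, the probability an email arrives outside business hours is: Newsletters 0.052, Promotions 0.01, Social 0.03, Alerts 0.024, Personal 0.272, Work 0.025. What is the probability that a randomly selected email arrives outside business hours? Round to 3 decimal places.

0.059

Prior × likelihood for each hypothesis:
  Newsletters: 0.11 × 0.052 = 0.00572
  Promotions: 0.11 × 0.01 = 0.0011
  Social: 0.04 × 0.03 = 0.0012
  Alerts: 0.12 × 0.024 = 0.00288
  Personal: 0.13 × 0.272 = 0.03536
  Work: 0.49 × 0.025 = 0.01225
P(off-hours) = 0.00572 + 0.0011 + 0.0012 + 0.00288 + 0.03536 + 0.01225 = 0.05851 → 0.059.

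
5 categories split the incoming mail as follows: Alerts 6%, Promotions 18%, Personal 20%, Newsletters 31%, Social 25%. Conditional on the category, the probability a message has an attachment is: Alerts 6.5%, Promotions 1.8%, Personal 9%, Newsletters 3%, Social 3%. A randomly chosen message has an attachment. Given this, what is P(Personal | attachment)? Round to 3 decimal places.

0.429

By Bayes' rule, posterior ∝ prior × likelihood:
  Alerts: 0.06 × 0.065 = 0.0039
  Promotions: 0.18 × 0.018 = 0.00324
  Personal: 0.2 × 0.09 = 0.018
  Newsletters: 0.31 × 0.03 = 0.0093
  Social: 0.25 × 0.03 = 0.0075
Total = 0.04194.
P(Personal | evidence) = 0.018 / 0.04194 ≈ 0.429.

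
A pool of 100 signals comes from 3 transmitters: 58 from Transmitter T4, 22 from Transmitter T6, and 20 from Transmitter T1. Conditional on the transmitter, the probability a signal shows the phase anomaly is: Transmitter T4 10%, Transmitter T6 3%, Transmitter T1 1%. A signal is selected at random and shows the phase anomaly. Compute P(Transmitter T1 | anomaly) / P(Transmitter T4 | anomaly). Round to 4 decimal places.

0.0345

Compute prior × likelihood for every hypothesis:
  Transmitter T4: 0.58 × 0.1 = 0.058
  Transmitter T6: 0.22 × 0.03 = 0.0066
  Transmitter T1: 0.2 × 0.01 = 0.002
Normalizing constant = 0.0666.
The ratio is 0.002 / 0.058 (the normalizer cancels) = 0.0345.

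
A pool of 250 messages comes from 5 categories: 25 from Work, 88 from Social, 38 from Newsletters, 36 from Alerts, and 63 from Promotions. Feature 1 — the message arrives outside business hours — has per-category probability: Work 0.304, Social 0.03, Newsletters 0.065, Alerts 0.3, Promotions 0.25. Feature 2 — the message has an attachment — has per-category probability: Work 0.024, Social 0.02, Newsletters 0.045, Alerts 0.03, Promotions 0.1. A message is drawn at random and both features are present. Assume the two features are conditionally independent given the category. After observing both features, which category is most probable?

Prior × likelihood for each hypothesis:
  Work: 0.1 × 0.304 × 0.024 = 0.0007296
  Social: 0.352 × 0.03 × 0.02 = 0.0002112
  Newsletters: 0.152 × 0.065 × 0.045 = 0.0004446
  Alerts: 0.144 × 0.3 × 0.03 = 0.001296
  Promotions: 0.252 × 0.25 × 0.1 = 0.0063
Normalizing constant = 0.0089814.
Largest term belongs to Promotions, so Promotions is most probable.

Promotions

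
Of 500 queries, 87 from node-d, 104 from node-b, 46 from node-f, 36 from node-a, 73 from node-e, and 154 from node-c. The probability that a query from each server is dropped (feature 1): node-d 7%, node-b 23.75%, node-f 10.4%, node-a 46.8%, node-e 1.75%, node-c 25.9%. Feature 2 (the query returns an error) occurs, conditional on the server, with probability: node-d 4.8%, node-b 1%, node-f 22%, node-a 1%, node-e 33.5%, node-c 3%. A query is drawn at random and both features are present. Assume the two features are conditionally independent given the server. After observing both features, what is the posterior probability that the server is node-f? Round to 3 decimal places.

0.311

Unnormalized posteriors (prior × likelihood):
  node-d: 0.174 × 0.07 × 0.048 = 0.00058464
  node-b: 0.208 × 0.2375 × 0.01 = 0.000494
  node-f: 0.092 × 0.104 × 0.22 = 0.00210496
  node-a: 0.072 × 0.468 × 0.01 = 0.00033696
  node-e: 0.146 × 0.0175 × 0.335 = 0.000855925
  node-c: 0.308 × 0.259 × 0.03 = 0.00239316
Sum = 0.006769645.
P(node-f | evidence) = 0.00210496 / 0.006769645 ≈ 0.311.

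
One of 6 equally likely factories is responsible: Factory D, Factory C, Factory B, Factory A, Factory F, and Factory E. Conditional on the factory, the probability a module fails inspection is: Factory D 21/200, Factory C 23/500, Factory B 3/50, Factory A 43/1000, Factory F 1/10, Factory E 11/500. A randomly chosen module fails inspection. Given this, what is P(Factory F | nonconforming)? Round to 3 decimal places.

Since the prior is uniform, the posterior is proportional to the likelihood:
  Factory D: 0.105
  Factory C: 0.046
  Factory B: 0.06
  Factory A: 0.043
  Factory F: 0.1
  Factory E: 0.022
Normalizing constant = 0.376.
P(Factory F | evidence) = 0.1 / 0.376 ≈ 0.266.

0.266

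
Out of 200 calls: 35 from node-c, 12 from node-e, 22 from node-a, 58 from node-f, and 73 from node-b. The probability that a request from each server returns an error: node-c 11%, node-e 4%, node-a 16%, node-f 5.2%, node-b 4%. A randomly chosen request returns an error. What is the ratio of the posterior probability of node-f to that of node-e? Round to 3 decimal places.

6.283

By Bayes' rule, posterior ∝ prior × likelihood:
  node-c: 0.175 × 0.11 = 0.01925
  node-e: 0.06 × 0.04 = 0.0024
  node-a: 0.11 × 0.16 = 0.0176
  node-f: 0.29 × 0.052 = 0.01508
  node-b: 0.365 × 0.04 = 0.0146
Normalizing constant = 0.06893.
The ratio is 0.01508 / 0.0024 (the normalizer cancels) = 6.283.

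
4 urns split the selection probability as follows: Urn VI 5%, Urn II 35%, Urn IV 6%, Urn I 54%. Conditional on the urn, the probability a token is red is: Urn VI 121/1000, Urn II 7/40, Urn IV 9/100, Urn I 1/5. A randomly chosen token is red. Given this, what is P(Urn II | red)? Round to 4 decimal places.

0.3390

By Bayes' rule, posterior ∝ prior × likelihood:
  Urn VI: 0.05 × 0.121 = 0.00605
  Urn II: 0.35 × 0.175 = 0.06125
  Urn IV: 0.06 × 0.09 = 0.0054
  Urn I: 0.54 × 0.2 = 0.108
Normalizing constant = 0.1807.
P(Urn II | evidence) = 0.06125 / 0.1807 ≈ 0.3390.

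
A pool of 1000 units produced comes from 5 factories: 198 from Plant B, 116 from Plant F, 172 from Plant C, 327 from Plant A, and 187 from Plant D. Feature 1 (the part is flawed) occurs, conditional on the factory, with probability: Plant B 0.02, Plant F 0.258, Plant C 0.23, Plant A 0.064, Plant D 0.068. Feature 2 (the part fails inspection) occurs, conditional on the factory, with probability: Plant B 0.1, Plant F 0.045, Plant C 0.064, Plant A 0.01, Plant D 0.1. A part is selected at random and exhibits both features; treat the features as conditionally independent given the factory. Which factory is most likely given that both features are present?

Plant C

Unnormalized posteriors (prior × likelihood):
  Plant B: 0.198 × 0.02 × 0.1 = 0.000396
  Plant F: 0.116 × 0.258 × 0.045 = 0.00134676
  Plant C: 0.172 × 0.23 × 0.064 = 0.00253184
  Plant A: 0.327 × 0.064 × 0.01 = 0.00020928
  Plant D: 0.187 × 0.068 × 0.1 = 0.0012716
Sum = 0.00575548.
Largest term belongs to Plant C, so Plant C is most probable.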